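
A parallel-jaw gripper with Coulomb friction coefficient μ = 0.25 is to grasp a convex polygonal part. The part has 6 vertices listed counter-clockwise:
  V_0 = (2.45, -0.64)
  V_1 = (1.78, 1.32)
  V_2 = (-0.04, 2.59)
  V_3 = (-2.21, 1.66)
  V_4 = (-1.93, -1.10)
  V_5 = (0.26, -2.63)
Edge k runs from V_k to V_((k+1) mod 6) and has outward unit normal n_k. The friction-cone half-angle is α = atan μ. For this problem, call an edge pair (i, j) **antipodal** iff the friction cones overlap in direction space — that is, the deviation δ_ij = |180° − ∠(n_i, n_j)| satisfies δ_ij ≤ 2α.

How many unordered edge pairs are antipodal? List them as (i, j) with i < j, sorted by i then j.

α = atan 0.25 = 14.04°;  2α = 28.07°
n_0 = (+0.9462, +0.3235)
n_1 = (+0.5723, +0.8201)
n_2 = (-0.3939, +0.9191)
n_3 = (-0.9949, -0.1009)
n_4 = (-0.5727, -0.8198)
n_5 = (+0.6725, -0.7401)
  (0,1): δ = 143.78°  ·
  (0,2): δ = 85.67°  ·
  (0,3): δ = 13.08°  ✓
  (0,4): δ = 36.19°  ·
  (0,5): δ = 113.39°  ·
  (1,2): δ = 121.89°  ·
  (1,3): δ = 49.30°  ·
  (1,4): δ = 0.03°  ✓
  (1,5): δ = 77.17°  ·
  (2,3): δ = 107.41°  ·
  (2,4): δ = 58.14°  ·
  (2,5): δ = 19.06°  ✓
  (3,4): δ = 130.73°  ·
  (3,5): δ = 53.53°  ·
  (4,5): δ = 102.80°  ·
antipodal pairs: 3

count = 3; pairs: (0,3), (1,4), (2,5)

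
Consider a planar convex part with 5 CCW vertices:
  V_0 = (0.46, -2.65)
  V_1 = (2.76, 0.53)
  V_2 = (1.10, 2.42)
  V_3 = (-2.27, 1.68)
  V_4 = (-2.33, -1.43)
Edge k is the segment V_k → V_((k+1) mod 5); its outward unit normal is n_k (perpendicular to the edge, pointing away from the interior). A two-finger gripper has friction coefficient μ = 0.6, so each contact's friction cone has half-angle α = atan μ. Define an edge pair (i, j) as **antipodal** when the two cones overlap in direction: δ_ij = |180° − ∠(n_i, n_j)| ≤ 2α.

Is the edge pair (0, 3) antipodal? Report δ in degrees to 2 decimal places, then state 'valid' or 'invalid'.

α = atan 0.6 = 30.96°;  2α = 61.93°
edge 0: e_0 = (+2.30, +3.18);  n_0 = (+0.8103, -0.5860)
edge 3: e_3 = (-0.06, -3.11);  n_3 = (-0.9998, +0.0193)
∠(n_0, n_3) = 145.23°
δ = |180° − 145.23°| = 34.77°
34.77° ≤ 2α = 61.93°  →  valid

δ = 34.77°, valid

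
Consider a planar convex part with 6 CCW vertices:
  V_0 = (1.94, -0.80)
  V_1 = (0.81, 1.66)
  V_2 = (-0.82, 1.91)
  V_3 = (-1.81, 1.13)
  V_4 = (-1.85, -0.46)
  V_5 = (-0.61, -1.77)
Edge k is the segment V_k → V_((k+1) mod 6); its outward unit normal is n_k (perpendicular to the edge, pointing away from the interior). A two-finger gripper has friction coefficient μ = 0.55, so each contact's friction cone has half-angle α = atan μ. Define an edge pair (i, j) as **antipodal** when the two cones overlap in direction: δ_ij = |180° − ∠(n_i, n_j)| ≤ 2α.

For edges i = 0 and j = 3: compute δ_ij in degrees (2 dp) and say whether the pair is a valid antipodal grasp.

δ = 26.11°, valid

α = atan 0.55 = 28.81°;  2α = 57.62°
edge 0: e_0 = (-1.13, +2.46);  n_0 = (+0.9087, +0.4174)
edge 3: e_3 = (-0.04, -1.59);  n_3 = (-0.9997, +0.0251)
∠(n_0, n_3) = 153.89°
δ = |180° − 153.89°| = 26.11°
26.11° ≤ 2α = 57.62°  →  valid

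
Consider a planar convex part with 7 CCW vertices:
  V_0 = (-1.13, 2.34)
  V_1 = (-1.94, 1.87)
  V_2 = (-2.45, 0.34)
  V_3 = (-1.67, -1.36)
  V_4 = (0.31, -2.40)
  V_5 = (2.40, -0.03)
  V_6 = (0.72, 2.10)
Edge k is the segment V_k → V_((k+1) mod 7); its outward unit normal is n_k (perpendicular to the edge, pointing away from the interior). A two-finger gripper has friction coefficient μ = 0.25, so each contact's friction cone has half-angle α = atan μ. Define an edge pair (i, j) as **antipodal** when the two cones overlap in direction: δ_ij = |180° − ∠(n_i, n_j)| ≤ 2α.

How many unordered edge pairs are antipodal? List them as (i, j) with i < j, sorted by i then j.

α = atan 0.25 = 14.04°;  2α = 28.07°
n_0 = (-0.5019, +0.8649)
n_1 = (-0.9487, +0.3162)
n_2 = (-0.9089, -0.4170)
n_3 = (-0.4650, -0.8853)
n_4 = (+0.7500, -0.6614)
n_5 = (+0.7852, +0.6193)
n_6 = (+0.1287, +0.9917)
  (0,1): δ = 138.56°  ·
  (0,2): δ = 95.48°  ·
  (0,3): δ = 57.84°  ·
  (0,4): δ = 18.47°  ✓
  (0,5): δ = 98.14°  ·
  (0,6): δ = 142.48°  ·
  (1,2): δ = 136.92°  ·
  (1,3): δ = 99.28°  ·
  (1,4): δ = 22.97°  ✓
  (1,5): δ = 56.70°  ·
  (1,6): δ = 101.04°  ·
  (2,3): δ = 142.36°  ·
  (2,4): δ = 66.05°  ·
  (2,5): δ = 13.62°  ✓
  (2,6): δ = 57.96°  ·
  (3,4): δ = 103.70°  ·
  (3,5): δ = 24.03°  ✓
  (3,6): δ = 20.32°  ✓
  (4,5): δ = 100.33°  ·
  (4,6): δ = 55.98°  ·
  (5,6): δ = 135.66°  ·
antipodal pairs: 5

count = 5; pairs: (0,4), (1,4), (2,5), (3,5), (3,6)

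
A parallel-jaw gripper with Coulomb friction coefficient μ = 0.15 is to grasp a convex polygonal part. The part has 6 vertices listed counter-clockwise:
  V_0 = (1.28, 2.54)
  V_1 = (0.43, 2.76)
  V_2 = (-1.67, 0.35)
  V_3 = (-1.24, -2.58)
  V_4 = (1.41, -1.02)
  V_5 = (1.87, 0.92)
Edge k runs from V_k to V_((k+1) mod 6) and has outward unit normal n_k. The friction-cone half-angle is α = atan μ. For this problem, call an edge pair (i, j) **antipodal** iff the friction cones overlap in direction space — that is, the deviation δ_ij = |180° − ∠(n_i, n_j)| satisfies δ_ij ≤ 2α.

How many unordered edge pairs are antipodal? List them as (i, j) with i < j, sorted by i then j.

count = 1; pairs: (2,5)

α = atan 0.15 = 8.53°;  2α = 17.06°
n_0 = (+0.2506, +0.9681)
n_1 = (-0.7539, +0.6570)
n_2 = (-0.9894, -0.1452)
n_3 = (+0.5073, -0.8618)
n_4 = (+0.9730, -0.2307)
n_5 = (+0.9396, +0.3422)
  (0,1): δ = 116.56°  ·
  (0,2): δ = 67.14°  ·
  (0,3): δ = 45.00°  ·
  (0,4): δ = 91.17°  ·
  (0,5): δ = 124.52°  ·
  (1,2): δ = 130.58°  ·
  (1,3): δ = 18.45°  ·
  (1,4): δ = 27.73°  ·
  (1,5): δ = 61.08°  ·
  (2,3): δ = 67.86°  ·
  (2,4): δ = 21.69°  ·
  (2,5): δ = 11.66°  ✓
  (3,4): δ = 133.82°  ·
  (3,5): δ = 100.47°  ·
  (4,5): δ = 146.65°  ·
antipodal pairs: 1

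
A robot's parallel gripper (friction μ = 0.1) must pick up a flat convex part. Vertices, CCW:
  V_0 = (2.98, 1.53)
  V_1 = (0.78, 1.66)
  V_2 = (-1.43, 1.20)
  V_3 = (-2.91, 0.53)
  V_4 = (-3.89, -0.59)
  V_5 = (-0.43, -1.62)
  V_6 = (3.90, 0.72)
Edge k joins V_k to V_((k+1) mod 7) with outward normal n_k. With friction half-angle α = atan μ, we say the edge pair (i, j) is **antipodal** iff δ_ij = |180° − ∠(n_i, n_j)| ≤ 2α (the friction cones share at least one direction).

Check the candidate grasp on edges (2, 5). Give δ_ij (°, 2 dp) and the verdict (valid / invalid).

α = atan 0.1 = 5.71°;  2α = 11.42°
edge 2: e_2 = (-1.48, -0.67);  n_2 = (-0.4124, +0.9110)
edge 5: e_5 = (+4.33, +2.34);  n_5 = (+0.4754, -0.8798)
∠(n_2, n_5) = 175.97°
δ = |180° − 175.97°| = 4.03°
4.03° ≤ 2α = 11.42°  →  valid

δ = 4.03°, valid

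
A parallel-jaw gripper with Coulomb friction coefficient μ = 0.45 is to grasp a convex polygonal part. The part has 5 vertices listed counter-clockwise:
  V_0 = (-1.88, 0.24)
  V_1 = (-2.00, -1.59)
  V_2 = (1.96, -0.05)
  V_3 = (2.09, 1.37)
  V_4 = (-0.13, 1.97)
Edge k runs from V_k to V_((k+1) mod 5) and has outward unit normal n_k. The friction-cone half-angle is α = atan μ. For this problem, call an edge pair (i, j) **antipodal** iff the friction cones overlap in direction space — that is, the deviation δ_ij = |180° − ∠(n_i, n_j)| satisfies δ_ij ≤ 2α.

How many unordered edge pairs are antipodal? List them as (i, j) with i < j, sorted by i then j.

α = atan 0.45 = 24.23°;  2α = 48.46°
n_0 = (-0.9979, +0.0654)
n_1 = (+0.3624, -0.9320)
n_2 = (+0.9958, -0.0912)
n_3 = (+0.2609, +0.9654)
n_4 = (-0.7030, +0.7112)
  (0,1): δ = 65.00°  ·
  (0,2): δ = 1.48°  ✓
  (0,3): δ = 78.63°  ·
  (0,4): δ = 138.42°  ·
  (1,2): δ = 116.48°  ·
  (1,3): δ = 36.37°  ✓
  (1,4): δ = 23.42°  ✓
  (2,3): δ = 99.89°  ·
  (2,4): δ = 40.10°  ✓
  (3,4): δ = 120.21°  ·
antipodal pairs: 4

count = 4; pairs: (0,2), (1,3), (1,4), (2,4)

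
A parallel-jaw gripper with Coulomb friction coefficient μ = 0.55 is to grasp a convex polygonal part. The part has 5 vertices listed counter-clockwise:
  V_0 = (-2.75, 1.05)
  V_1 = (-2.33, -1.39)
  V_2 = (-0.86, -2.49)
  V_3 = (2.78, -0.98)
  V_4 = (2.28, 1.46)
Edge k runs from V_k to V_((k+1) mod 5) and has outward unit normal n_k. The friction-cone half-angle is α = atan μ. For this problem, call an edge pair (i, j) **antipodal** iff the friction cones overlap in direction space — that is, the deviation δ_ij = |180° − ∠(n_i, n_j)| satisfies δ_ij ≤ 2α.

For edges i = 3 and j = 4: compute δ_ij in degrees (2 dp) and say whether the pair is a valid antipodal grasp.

δ = 96.92°, invalid

α = atan 0.55 = 28.81°;  2α = 57.62°
edge 3: e_3 = (-0.50, +2.44);  n_3 = (+0.9796, +0.2007)
edge 4: e_4 = (-5.03, -0.41);  n_4 = (-0.0812, +0.9967)
∠(n_3, n_4) = 83.08°
δ = |180° − 83.08°| = 96.92°
96.92° > 2α = 57.62°  →  invalid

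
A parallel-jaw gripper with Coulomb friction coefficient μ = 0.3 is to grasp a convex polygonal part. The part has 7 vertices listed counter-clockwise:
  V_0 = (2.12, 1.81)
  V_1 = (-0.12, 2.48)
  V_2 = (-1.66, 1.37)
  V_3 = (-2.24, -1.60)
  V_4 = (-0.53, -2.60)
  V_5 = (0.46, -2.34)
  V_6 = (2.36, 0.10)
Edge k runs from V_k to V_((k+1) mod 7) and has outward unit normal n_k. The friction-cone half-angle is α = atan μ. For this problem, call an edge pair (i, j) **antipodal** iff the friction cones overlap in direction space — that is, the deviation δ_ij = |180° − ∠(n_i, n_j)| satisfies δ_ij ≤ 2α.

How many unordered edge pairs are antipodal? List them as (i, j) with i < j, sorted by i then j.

count = 6; pairs: (0,3), (0,4), (1,4), (1,5), (2,5), (2,6)

α = atan 0.3 = 16.70°;  2α = 33.40°
n_0 = (+0.2866, +0.9581)
n_1 = (-0.5847, +0.8112)
n_2 = (-0.9815, +0.1917)
n_3 = (-0.5048, -0.8632)
n_4 = (+0.2540, -0.9672)
n_5 = (+0.7890, -0.6144)
n_6 = (+0.9903, +0.1390)
  (0,1): δ = 127.56°  ·
  (0,2): δ = 84.40°  ·
  (0,3): δ = 13.67°  ✓
  (0,4): δ = 31.37°  ✓
  (0,5): δ = 68.74°  ·
  (0,6): δ = 114.64°  ·
  (1,2): δ = 136.83°  ·
  (1,3): δ = 66.10°  ·
  (1,4): δ = 21.07°  ✓
  (1,5): δ = 16.31°  ✓
  (1,6): δ = 62.21°  ·
  (2,3): δ = 109.27°  ·
  (2,4): δ = 64.23°  ·
  (2,5): δ = 26.86°  ✓
  (2,6): δ = 19.04°  ✓
  (3,4): δ = 134.97°  ·
  (3,5): δ = 97.59°  ·
  (3,6): δ = 51.69°  ·
  (4,5): δ = 142.62°  ·
  (4,6): δ = 96.73°  ·
  (5,6): δ = 134.10°  ·
antipodal pairs: 6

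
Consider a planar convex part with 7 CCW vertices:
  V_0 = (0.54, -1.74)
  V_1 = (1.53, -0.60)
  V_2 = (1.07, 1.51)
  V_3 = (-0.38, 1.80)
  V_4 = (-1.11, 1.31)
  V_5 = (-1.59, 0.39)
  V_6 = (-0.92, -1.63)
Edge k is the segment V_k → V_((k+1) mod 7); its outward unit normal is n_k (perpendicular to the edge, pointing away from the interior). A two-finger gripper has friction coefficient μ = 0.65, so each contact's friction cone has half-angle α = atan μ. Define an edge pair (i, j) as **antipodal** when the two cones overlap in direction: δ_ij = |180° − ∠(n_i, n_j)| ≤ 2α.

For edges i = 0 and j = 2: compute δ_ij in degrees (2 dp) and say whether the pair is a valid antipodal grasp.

α = atan 0.65 = 33.02°;  2α = 66.05°
edge 0: e_0 = (+0.99, +1.14);  n_0 = (+0.7550, -0.6557)
edge 2: e_2 = (-1.45, +0.29);  n_2 = (+0.1961, +0.9806)
∠(n_0, n_2) = 119.66°
δ = |180° − 119.66°| = 60.34°
60.34° ≤ 2α = 66.05°  →  valid

δ = 60.34°, valid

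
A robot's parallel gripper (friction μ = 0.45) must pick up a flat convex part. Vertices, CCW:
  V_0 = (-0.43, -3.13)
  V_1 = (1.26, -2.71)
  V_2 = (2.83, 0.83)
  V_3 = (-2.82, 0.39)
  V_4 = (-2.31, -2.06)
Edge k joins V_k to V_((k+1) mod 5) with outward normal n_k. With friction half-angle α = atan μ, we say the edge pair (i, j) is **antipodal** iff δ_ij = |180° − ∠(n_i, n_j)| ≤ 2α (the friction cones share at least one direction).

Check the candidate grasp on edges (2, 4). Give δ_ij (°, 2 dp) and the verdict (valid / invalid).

δ = 34.10°, valid

α = atan 0.45 = 24.23°;  2α = 48.46°
edge 2: e_2 = (-5.65, -0.44);  n_2 = (-0.0776, +0.9970)
edge 4: e_4 = (+1.88, -1.07);  n_4 = (-0.4946, -0.8691)
∠(n_2, n_4) = 145.90°
δ = |180° − 145.90°| = 34.10°
34.10° ≤ 2α = 48.46°  →  valid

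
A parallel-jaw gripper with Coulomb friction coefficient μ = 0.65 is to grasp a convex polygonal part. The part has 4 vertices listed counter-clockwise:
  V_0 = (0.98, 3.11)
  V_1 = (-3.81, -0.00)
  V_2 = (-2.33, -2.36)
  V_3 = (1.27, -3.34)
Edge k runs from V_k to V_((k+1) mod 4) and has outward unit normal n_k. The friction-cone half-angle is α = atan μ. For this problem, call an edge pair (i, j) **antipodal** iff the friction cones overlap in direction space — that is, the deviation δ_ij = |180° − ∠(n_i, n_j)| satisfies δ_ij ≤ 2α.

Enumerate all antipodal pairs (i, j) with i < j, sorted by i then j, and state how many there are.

α = atan 0.65 = 33.02°;  2α = 66.05°
n_0 = (-0.5446, +0.8387)
n_1 = (-0.8472, -0.5313)
n_2 = (-0.2627, -0.9649)
n_3 = (+0.9990, +0.0449)
  (0,1): δ = 90.90°  ·
  (0,2): δ = 48.22°  ✓
  (0,3): δ = 59.58°  ✓
  (1,2): δ = 137.32°  ·
  (1,3): δ = 29.52°  ✓
  (2,3): δ = 72.20°  ·
antipodal pairs: 3

count = 3; pairs: (0,2), (0,3), (1,3)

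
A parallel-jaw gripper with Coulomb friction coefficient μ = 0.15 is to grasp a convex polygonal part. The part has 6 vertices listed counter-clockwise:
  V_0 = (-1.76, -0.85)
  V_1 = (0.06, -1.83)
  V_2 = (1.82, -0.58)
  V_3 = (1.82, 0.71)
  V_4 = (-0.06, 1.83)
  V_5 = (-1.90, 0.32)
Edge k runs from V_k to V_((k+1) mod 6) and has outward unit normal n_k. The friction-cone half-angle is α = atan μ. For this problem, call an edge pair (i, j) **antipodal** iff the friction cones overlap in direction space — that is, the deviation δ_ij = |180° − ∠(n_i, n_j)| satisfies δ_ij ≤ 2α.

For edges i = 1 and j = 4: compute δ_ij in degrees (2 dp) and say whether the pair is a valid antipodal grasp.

δ = 3.99°, valid

α = atan 0.15 = 8.53°;  2α = 17.06°
edge 1: e_1 = (+1.76, +1.25);  n_1 = (+0.5790, -0.8153)
edge 4: e_4 = (-1.84, -1.51);  n_4 = (-0.6344, +0.7730)
∠(n_1, n_4) = 176.01°
δ = |180° − 176.01°| = 3.99°
3.99° ≤ 2α = 17.06°  →  valid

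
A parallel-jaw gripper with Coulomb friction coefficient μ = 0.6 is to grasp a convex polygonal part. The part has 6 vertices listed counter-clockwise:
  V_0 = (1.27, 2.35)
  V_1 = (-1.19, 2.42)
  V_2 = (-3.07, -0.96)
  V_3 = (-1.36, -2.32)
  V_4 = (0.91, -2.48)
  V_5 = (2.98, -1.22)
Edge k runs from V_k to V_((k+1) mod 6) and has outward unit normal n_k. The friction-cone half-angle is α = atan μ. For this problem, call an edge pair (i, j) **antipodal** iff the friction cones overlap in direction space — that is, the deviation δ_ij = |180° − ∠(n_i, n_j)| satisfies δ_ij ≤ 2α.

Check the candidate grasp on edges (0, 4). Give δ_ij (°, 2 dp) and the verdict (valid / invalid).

δ = 32.96°, valid

α = atan 0.6 = 30.96°;  2α = 61.93°
edge 0: e_0 = (-2.46, +0.07);  n_0 = (+0.0284, +0.9996)
edge 4: e_4 = (+2.07, +1.26);  n_4 = (+0.5199, -0.8542)
∠(n_0, n_4) = 147.04°
δ = |180° − 147.04°| = 32.96°
32.96° ≤ 2α = 61.93°  →  valid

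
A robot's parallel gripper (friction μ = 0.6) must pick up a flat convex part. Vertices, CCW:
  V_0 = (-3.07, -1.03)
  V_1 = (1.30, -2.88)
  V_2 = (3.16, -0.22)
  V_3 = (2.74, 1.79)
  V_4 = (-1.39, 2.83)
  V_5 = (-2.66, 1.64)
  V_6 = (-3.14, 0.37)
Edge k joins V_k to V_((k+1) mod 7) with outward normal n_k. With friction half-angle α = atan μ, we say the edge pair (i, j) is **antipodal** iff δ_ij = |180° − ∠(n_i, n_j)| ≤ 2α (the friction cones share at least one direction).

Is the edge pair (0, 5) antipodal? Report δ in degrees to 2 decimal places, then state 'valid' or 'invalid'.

δ = 92.24°, invalid

α = atan 0.6 = 30.96°;  2α = 61.93°
edge 0: e_0 = (+4.37, -1.85);  n_0 = (-0.3898, -0.9209)
edge 5: e_5 = (-0.48, -1.27);  n_5 = (-0.9354, +0.3535)
∠(n_0, n_5) = 87.76°
δ = |180° − 87.76°| = 92.24°
92.24° > 2α = 61.93°  →  invalid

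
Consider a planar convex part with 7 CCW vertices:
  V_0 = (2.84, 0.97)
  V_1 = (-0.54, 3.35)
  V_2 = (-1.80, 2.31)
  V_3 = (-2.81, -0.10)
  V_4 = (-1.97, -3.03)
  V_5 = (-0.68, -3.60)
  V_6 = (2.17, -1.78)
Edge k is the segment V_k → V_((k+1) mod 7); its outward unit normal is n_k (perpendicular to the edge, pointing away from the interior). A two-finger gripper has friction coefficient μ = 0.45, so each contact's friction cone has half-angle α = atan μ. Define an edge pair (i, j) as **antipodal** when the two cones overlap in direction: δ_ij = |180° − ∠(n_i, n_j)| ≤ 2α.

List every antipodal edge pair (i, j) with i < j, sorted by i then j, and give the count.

count = 7; pairs: (0,3), (0,4), (1,5), (1,6), (2,5), (2,6), (3,6)

α = atan 0.45 = 24.23°;  2α = 48.46°
n_0 = (+0.5757, +0.8176)
n_1 = (-0.6366, +0.7712)
n_2 = (-0.9223, +0.3865)
n_3 = (-0.9613, -0.2756)
n_4 = (-0.4042, -0.9147)
n_5 = (+0.5382, -0.8428)
n_6 = (+0.9716, -0.2367)
  (0,1): δ = 105.31°  ·
  (0,2): δ = 77.59°  ·
  (0,3): δ = 38.85°  ✓
  (0,4): δ = 11.31°  ✓
  (0,5): δ = 67.71°  ·
  (0,6): δ = 111.46°  ·
  (1,2): δ = 152.27°  ·
  (1,3): δ = 113.54°  ·
  (1,4): δ = 63.37°  ·
  (1,5): δ = 6.97°  ✓
  (1,6): δ = 36.77°  ✓
  (2,3): δ = 141.27°  ·
  (2,4): δ = 91.10°  ·
  (2,5): δ = 34.70°  ✓
  (2,6): δ = 9.05°  ✓
  (3,4): δ = 129.84°  ·
  (3,5): δ = 73.43°  ·
  (3,6): δ = 29.69°  ✓
  (4,5): δ = 123.60°  ·
  (4,6): δ = 79.85°  ·
  (5,6): δ = 136.25°  ·
antipodal pairs: 7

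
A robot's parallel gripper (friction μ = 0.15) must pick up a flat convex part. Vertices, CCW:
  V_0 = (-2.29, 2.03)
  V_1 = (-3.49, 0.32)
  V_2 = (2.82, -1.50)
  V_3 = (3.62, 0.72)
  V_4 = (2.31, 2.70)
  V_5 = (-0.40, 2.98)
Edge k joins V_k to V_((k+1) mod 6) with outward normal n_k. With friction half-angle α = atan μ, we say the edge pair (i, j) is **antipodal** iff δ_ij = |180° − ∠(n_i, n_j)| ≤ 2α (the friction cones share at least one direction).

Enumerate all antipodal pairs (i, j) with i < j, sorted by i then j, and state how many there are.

count = 2; pairs: (0,2), (1,4)

α = atan 0.15 = 8.53°;  2α = 17.06°
n_0 = (-0.8186, +0.5744)
n_1 = (-0.2771, -0.9608)
n_2 = (+0.9408, -0.3390)
n_3 = (+0.8340, +0.5518)
n_4 = (+0.1028, +0.9947)
n_5 = (-0.4491, +0.8935)
  (0,1): δ = 71.03°  ·
  (0,2): δ = 15.24°  ✓
  (0,3): δ = 68.55°  ·
  (0,4): δ = 119.16°  ·
  (0,5): δ = 151.75°  ·
  (1,2): δ = 93.73°  ·
  (1,3): δ = 40.42°  ·
  (1,4): δ = 10.19°  ✓
  (1,5): δ = 42.78°  ·
  (2,3): δ = 126.69°  ·
  (2,4): δ = 76.08°  ·
  (2,5): δ = 43.50°  ·
  (3,4): δ = 129.39°  ·
  (3,5): δ = 96.80°  ·
  (4,5): δ = 147.41°  ·
antipodal pairs: 2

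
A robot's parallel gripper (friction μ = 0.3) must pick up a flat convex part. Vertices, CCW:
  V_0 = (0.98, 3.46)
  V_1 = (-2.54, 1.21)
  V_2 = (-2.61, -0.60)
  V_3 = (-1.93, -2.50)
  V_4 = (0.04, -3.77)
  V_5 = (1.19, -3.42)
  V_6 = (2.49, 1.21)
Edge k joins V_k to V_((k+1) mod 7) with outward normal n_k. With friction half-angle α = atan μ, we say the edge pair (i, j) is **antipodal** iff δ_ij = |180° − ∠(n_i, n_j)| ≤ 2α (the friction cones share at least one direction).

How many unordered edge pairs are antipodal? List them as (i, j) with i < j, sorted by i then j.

α = atan 0.3 = 16.70°;  2α = 33.40°
n_0 = (-0.5386, +0.8426)
n_1 = (-0.9993, +0.0386)
n_2 = (-0.9415, -0.3370)
n_3 = (-0.5418, -0.8405)
n_4 = (+0.2912, -0.9567)
n_5 = (+0.9628, -0.2703)
n_6 = (+0.8303, +0.5573)
  (0,1): δ = 124.80°  ·
  (0,2): δ = 102.89°  ·
  (0,3): δ = 65.40°  ·
  (0,4): δ = 15.66°  ✓
  (0,5): δ = 41.73°  ·
  (0,6): δ = 91.28°  ·
  (1,2): δ = 158.09°  ·
  (1,3): δ = 120.59°  ·
  (1,4): δ = 70.86°  ·
  (1,5): δ = 13.47°  ✓
  (1,6): δ = 36.08°  ·
  (2,3): δ = 142.50°  ·
  (2,4): δ = 92.76°  ·
  (2,5): δ = 35.38°  ·
  (2,6): δ = 14.17°  ✓
  (3,4): δ = 130.26°  ·
  (3,5): δ = 72.87°  ·
  (3,6): δ = 23.33°  ✓
  (4,5): δ = 122.61°  ·
  (4,6): δ = 73.06°  ·
  (5,6): δ = 130.45°  ·
antipodal pairs: 4

count = 4; pairs: (0,4), (1,5), (2,6), (3,6)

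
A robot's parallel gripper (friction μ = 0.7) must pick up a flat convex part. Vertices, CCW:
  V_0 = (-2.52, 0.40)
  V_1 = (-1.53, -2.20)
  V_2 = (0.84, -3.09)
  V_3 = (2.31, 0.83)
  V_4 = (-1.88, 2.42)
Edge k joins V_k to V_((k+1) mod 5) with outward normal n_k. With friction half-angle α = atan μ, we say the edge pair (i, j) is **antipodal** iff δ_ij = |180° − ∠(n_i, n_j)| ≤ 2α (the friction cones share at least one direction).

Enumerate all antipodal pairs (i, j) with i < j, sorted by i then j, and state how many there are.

α = atan 0.7 = 34.99°;  2α = 69.98°
n_0 = (-0.9345, -0.3558)
n_1 = (-0.3516, -0.9362)
n_2 = (+0.9363, -0.3511)
n_3 = (+0.3548, +0.9349)
n_4 = (-0.9533, +0.3020)
  (0,1): δ = 131.43°  ·
  (0,2): δ = 41.40°  ✓
  (0,3): δ = 48.37°  ✓
  (0,4): δ = 141.57°  ·
  (1,2): δ = 89.97°  ·
  (1,3): δ = 0.20°  ✓
  (1,4): δ = 93.00°  ·
  (2,3): δ = 90.22°  ·
  (2,4): δ = 2.98°  ✓
  (3,4): δ = 86.80°  ·
antipodal pairs: 4

count = 4; pairs: (0,2), (0,3), (1,3), (2,4)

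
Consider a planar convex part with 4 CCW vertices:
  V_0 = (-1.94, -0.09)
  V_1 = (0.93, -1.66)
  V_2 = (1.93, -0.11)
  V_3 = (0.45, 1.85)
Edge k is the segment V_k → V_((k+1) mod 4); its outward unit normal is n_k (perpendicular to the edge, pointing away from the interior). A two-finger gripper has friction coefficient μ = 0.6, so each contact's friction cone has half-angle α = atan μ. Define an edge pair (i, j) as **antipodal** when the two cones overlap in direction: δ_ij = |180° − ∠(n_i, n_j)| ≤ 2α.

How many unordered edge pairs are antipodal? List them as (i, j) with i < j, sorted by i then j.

count = 2; pairs: (0,2), (1,3)

α = atan 0.6 = 30.96°;  2α = 61.93°
n_0 = (-0.4799, -0.8773)
n_1 = (+0.8403, -0.5421)
n_2 = (+0.7980, +0.6026)
n_3 = (-0.6302, +0.7764)
  (0,1): δ = 94.15°  ·
  (0,2): δ = 24.26°  ✓
  (0,3): δ = 67.75°  ·
  (1,2): δ = 110.11°  ·
  (1,3): δ = 18.10°  ✓
  (2,3): δ = 87.99°  ·
antipodal pairs: 2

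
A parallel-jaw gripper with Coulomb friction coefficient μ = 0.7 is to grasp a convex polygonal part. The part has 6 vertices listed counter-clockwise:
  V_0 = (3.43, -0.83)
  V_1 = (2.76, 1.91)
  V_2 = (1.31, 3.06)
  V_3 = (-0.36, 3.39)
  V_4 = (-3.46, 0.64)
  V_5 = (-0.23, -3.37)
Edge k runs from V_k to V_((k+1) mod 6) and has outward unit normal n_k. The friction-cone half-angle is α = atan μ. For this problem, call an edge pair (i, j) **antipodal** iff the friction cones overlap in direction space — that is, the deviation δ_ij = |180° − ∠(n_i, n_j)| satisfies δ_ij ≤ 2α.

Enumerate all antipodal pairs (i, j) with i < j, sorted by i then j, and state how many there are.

α = atan 0.7 = 34.99°;  2α = 69.98°
n_0 = (+0.9714, +0.2375)
n_1 = (+0.6214, +0.7835)
n_2 = (+0.1939, +0.9810)
n_3 = (-0.6636, +0.7481)
n_4 = (-0.7788, -0.6273)
n_5 = (+0.5701, -0.8215)
  (0,1): δ = 142.16°  ·
  (0,2): δ = 114.92°  ·
  (0,3): δ = 62.16°  ✓
  (0,4): δ = 25.11°  ✓
  (0,5): δ = 111.02°  ·
  (1,2): δ = 152.76°  ·
  (1,3): δ = 100.01°  ·
  (1,4): δ = 12.73°  ✓
  (1,5): δ = 73.18°  ·
  (2,3): δ = 127.25°  ·
  (2,4): δ = 39.97°  ✓
  (2,5): δ = 45.94°  ✓
  (3,4): δ = 92.73°  ·
  (3,5): δ = 6.82°  ✓
  (4,5): δ = 94.09°  ·
antipodal pairs: 6

count = 6; pairs: (0,3), (0,4), (1,4), (2,4), (2,5), (3,5)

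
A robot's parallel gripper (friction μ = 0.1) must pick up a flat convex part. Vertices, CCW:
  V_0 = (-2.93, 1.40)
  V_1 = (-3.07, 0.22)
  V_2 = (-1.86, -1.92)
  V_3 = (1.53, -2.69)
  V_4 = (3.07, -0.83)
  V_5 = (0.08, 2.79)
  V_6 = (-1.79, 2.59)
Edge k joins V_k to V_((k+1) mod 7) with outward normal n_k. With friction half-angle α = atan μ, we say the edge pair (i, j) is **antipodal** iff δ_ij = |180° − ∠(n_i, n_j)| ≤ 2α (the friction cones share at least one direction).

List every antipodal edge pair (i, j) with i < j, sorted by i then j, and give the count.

count = 2; pairs: (1,4), (3,6)

α = atan 0.1 = 5.71°;  2α = 11.42°
n_0 = (-0.9930, +0.1178)
n_1 = (-0.8705, -0.4922)
n_2 = (-0.2215, -0.9752)
n_3 = (+0.7703, -0.6377)
n_4 = (+0.7710, +0.6368)
n_5 = (-0.1063, +0.9943)
n_6 = (-0.7221, +0.6918)
  (0,1): δ = 143.75°  ·
  (0,2): δ = 96.03°  ·
  (0,3): δ = 32.86°  ·
  (0,4): δ = 46.32°  ·
  (0,5): δ = 102.87°  ·
  (0,6): δ = 143.00°  ·
  (1,2): δ = 132.28°  ·
  (1,3): δ = 69.11°  ·
  (1,4): δ = 10.07°  ✓
  (1,5): δ = 66.62°  ·
  (1,6): δ = 106.74°  ·
  (2,3): δ = 116.83°  ·
  (2,4): δ = 37.65°  ·
  (2,5): δ = 18.90°  ·
  (2,6): δ = 59.03°  ·
  (3,4): δ = 100.82°  ·
  (3,5): δ = 44.27°  ·
  (3,6): δ = 4.15°  ✓
  (4,5): δ = 123.45°  ·
  (4,6): δ = 83.33°  ·
  (5,6): δ = 139.88°  ·
antipodal pairs: 2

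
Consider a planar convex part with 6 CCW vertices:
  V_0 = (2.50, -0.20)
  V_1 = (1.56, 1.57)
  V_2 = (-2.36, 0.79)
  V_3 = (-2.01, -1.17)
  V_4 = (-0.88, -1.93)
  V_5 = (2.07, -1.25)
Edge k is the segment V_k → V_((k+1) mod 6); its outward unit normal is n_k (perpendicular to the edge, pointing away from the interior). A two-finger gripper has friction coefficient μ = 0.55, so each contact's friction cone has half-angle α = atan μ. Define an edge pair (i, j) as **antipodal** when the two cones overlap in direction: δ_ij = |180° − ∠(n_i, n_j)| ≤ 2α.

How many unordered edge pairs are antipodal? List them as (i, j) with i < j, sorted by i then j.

α = atan 0.55 = 28.81°;  2α = 57.62°
n_0 = (+0.8832, +0.4690)
n_1 = (-0.1952, +0.9808)
n_2 = (-0.9844, -0.1758)
n_3 = (-0.5581, -0.8298)
n_4 = (+0.2246, -0.9744)
n_5 = (+0.9254, -0.3790)
  (0,1): δ = 106.72°  ·
  (0,2): δ = 17.85°  ✓
  (0,3): δ = 28.10°  ✓
  (0,4): δ = 75.01°  ·
  (0,5): δ = 129.76°  ·
  (1,2): δ = 91.13°  ·
  (1,3): δ = 45.18°  ✓
  (1,4): δ = 1.73°  ✓
  (1,5): δ = 56.48°  ✓
  (2,3): δ = 134.05°  ·
  (2,4): δ = 87.14°  ·
  (2,5): δ = 32.39°  ✓
  (3,4): δ = 133.10°  ·
  (3,5): δ = 78.35°  ·
  (4,5): δ = 125.25°  ·
antipodal pairs: 6

count = 6; pairs: (0,2), (0,3), (1,3), (1,4), (1,5), (2,5)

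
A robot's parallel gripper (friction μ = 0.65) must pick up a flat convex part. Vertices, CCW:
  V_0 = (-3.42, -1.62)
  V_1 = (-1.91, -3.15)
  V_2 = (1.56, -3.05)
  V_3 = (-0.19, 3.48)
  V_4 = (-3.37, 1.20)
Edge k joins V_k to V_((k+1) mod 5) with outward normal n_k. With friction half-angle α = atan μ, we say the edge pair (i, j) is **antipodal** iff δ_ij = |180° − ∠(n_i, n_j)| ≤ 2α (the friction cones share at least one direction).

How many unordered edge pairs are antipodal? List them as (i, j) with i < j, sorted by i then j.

α = atan 0.65 = 33.02°;  2α = 66.05°
n_0 = (-0.7117, -0.7024)
n_1 = (+0.0288, -0.9996)
n_2 = (+0.9659, +0.2589)
n_3 = (-0.5827, +0.8127)
n_4 = (-0.9998, +0.0177)
  (0,1): δ = 132.97°  ·
  (0,2): δ = 29.62°  ✓
  (0,3): δ = 81.02°  ·
  (0,4): δ = 134.36°  ·
  (1,2): δ = 76.65°  ·
  (1,3): δ = 33.99°  ✓
  (1,4): δ = 87.33°  ·
  (2,3): δ = 69.36°  ·
  (2,4): δ = 16.02°  ✓
  (3,4): δ = 126.66°  ·
antipodal pairs: 3

count = 3; pairs: (0,2), (1,3), (2,4)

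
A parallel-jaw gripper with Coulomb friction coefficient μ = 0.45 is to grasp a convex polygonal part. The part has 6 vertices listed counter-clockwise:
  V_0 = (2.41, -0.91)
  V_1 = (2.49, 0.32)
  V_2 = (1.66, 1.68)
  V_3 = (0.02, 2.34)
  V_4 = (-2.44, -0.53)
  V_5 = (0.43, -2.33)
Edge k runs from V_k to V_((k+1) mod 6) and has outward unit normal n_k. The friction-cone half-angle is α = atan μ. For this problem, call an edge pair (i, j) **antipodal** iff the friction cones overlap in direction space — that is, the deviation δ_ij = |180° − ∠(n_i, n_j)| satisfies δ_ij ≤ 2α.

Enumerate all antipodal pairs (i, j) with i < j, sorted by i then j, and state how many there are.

count = 4; pairs: (0,3), (1,4), (2,4), (3,5)

α = atan 0.45 = 24.23°;  2α = 48.46°
n_0 = (+0.9979, -0.0649)
n_1 = (+0.8536, +0.5209)
n_2 = (+0.3733, +0.9277)
n_3 = (-0.7593, +0.6508)
n_4 = (-0.5313, -0.8472)
n_5 = (+0.5828, -0.8126)
  (0,1): δ = 144.88°  ·
  (0,2): δ = 108.20°  ·
  (0,3): δ = 36.88°  ✓
  (0,4): δ = 61.63°  ·
  (0,5): δ = 129.37°  ·
  (1,2): δ = 143.32°  ·
  (1,3): δ = 72.00°  ·
  (1,4): δ = 26.51°  ✓
  (1,5): δ = 94.25°  ·
  (2,3): δ = 108.68°  ·
  (2,4): δ = 10.17°  ✓
  (2,5): δ = 57.57°  ·
  (3,4): δ = 81.49°  ·
  (3,5): δ = 13.75°  ✓
  (4,5): δ = 112.26°  ·
antipodal pairs: 4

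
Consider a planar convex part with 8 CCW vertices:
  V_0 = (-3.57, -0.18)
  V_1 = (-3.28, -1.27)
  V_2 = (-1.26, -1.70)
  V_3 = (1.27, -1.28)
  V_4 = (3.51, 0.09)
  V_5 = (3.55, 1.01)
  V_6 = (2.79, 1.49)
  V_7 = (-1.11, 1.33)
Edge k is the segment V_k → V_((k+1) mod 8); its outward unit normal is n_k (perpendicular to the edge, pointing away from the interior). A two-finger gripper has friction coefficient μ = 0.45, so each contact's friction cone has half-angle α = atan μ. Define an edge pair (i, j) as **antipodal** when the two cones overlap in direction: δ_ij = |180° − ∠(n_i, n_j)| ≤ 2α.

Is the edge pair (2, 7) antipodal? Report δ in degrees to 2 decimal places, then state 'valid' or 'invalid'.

δ = 22.12°, valid

α = atan 0.45 = 24.23°;  2α = 48.46°
edge 2: e_2 = (+2.53, +0.42);  n_2 = (+0.1638, -0.9865)
edge 7: e_7 = (-2.46, -1.51);  n_7 = (-0.5231, +0.8523)
∠(n_2, n_7) = 157.88°
δ = |180° − 157.88°| = 22.12°
22.12° ≤ 2α = 48.46°  →  valid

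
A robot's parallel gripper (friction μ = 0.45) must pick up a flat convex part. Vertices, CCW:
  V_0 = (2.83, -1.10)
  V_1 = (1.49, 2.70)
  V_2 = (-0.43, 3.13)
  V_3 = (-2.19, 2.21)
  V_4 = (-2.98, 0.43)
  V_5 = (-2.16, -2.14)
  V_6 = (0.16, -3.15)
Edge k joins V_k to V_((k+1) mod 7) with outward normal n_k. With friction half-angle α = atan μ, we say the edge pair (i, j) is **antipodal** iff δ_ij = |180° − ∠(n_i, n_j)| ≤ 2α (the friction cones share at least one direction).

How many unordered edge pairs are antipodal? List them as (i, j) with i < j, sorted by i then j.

count = 6; pairs: (0,3), (0,4), (0,5), (1,5), (2,6), (3,6)

α = atan 0.45 = 24.23°;  2α = 48.46°
n_0 = (+0.9431, +0.3326)
n_1 = (+0.2185, +0.9758)
n_2 = (-0.4633, +0.8862)
n_3 = (-0.9140, +0.4057)
n_4 = (-0.9527, -0.3040)
n_5 = (-0.3992, -0.9169)
n_6 = (+0.6090, -0.7932)
  (0,1): δ = 122.05°  ·
  (0,2): δ = 81.83°  ·
  (0,3): δ = 43.36°  ✓
  (0,4): δ = 1.73°  ✓
  (0,5): δ = 47.05°  ✓
  (0,6): δ = 108.09°  ·
  (1,2): δ = 139.78°  ·
  (1,3): δ = 101.31°  ·
  (1,4): δ = 59.68°  ·
  (1,5): δ = 10.90°  ✓
  (1,6): δ = 50.14°  ·
  (2,3): δ = 141.53°  ·
  (2,4): δ = 99.90°  ·
  (2,5): δ = 51.12°  ·
  (2,6): δ = 9.92°  ✓
  (3,4): δ = 138.37°  ·
  (3,5): δ = 89.59°  ·
  (3,6): δ = 28.55°  ✓
  (4,5): δ = 131.22°  ·
  (4,6): δ = 70.18°  ·
  (5,6): δ = 118.96°  ·
antipodal pairs: 6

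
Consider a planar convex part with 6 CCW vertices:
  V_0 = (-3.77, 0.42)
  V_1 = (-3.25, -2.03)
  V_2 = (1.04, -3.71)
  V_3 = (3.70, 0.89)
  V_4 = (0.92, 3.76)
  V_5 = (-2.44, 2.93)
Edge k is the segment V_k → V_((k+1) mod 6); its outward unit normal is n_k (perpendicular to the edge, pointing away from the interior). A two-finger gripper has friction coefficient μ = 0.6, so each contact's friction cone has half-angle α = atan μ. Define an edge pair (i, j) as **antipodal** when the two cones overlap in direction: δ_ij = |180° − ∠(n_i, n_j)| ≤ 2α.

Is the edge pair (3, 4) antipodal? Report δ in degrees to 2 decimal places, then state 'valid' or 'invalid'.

α = atan 0.6 = 30.96°;  2α = 61.93°
edge 3: e_3 = (-2.78, +2.87);  n_3 = (+0.7183, +0.6958)
edge 4: e_4 = (-3.36, -0.83);  n_4 = (-0.2398, +0.9708)
∠(n_3, n_4) = 59.79°
δ = |180° − 59.79°| = 120.21°
120.21° > 2α = 61.93°  →  invalid

δ = 120.21°, invalid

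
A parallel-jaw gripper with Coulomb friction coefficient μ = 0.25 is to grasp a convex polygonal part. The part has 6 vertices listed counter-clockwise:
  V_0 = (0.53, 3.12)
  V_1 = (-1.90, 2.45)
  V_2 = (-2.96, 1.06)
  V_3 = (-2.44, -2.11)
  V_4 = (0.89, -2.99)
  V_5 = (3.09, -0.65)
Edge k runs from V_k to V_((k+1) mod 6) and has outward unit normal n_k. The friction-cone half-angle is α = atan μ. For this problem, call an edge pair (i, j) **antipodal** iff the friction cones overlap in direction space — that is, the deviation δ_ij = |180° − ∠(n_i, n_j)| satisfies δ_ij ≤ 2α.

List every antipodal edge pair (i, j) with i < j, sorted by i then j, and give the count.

α = atan 0.25 = 14.04°;  2α = 28.07°
n_0 = (-0.2658, +0.9640)
n_1 = (-0.7952, +0.6064)
n_2 = (-0.9868, -0.1619)
n_3 = (-0.2555, -0.9668)
n_4 = (+0.7286, -0.6850)
n_5 = (+0.8273, +0.5618)
  (0,1): δ = 142.74°  ·
  (0,2): δ = 96.10°  ·
  (0,3): δ = 30.22°  ·
  (0,4): δ = 31.35°  ·
  (0,5): δ = 108.76°  ·
  (1,2): δ = 133.36°  ·
  (1,3): δ = 67.47°  ·
  (1,4): δ = 5.90°  ✓
  (1,5): δ = 71.51°  ·
  (2,3): δ = 114.12°  ·
  (2,4): δ = 52.55°  ·
  (2,5): δ = 24.86°  ✓
  (3,4): δ = 118.43°  ·
  (3,5): δ = 41.02°  ·
  (4,5): δ = 102.59°  ·
antipodal pairs: 2

count = 2; pairs: (1,4), (2,5)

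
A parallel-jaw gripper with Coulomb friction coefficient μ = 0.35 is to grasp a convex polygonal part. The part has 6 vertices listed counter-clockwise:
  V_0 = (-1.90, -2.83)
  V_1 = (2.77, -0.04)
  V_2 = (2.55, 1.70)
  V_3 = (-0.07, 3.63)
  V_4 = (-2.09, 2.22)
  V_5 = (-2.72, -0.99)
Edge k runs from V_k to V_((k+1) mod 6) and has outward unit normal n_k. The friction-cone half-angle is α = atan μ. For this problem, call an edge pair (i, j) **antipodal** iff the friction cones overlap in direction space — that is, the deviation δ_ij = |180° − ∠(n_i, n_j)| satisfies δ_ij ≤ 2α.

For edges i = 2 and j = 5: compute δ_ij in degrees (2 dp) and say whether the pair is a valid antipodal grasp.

δ = 29.60°, valid

α = atan 0.35 = 19.29°;  2α = 38.58°
edge 2: e_2 = (-2.62, +1.93);  n_2 = (+0.5931, +0.8051)
edge 5: e_5 = (+0.82, -1.84);  n_5 = (-0.9134, -0.4071)
∠(n_2, n_5) = 150.40°
δ = |180° − 150.40°| = 29.60°
29.60° ≤ 2α = 38.58°  →  valid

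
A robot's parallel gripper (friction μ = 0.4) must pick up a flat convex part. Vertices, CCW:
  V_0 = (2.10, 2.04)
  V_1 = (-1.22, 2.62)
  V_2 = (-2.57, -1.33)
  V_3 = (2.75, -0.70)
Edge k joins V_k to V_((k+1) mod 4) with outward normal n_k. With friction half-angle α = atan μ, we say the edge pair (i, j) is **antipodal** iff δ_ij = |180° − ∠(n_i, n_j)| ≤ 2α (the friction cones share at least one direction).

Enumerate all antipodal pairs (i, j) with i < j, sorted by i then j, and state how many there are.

α = atan 0.4 = 21.80°;  2α = 43.60°
n_0 = (+0.1721, +0.9851)
n_1 = (-0.9463, +0.3234)
n_2 = (+0.1176, -0.9931)
n_3 = (+0.9730, +0.2308)
  (0,1): δ = 98.96°  ·
  (0,2): δ = 16.66°  ✓
  (0,3): δ = 113.25°  ·
  (1,2): δ = 64.38°  ·
  (1,3): δ = 32.21°  ✓
  (2,3): δ = 83.41°  ·
antipodal pairs: 2

count = 2; pairs: (0,2), (1,3)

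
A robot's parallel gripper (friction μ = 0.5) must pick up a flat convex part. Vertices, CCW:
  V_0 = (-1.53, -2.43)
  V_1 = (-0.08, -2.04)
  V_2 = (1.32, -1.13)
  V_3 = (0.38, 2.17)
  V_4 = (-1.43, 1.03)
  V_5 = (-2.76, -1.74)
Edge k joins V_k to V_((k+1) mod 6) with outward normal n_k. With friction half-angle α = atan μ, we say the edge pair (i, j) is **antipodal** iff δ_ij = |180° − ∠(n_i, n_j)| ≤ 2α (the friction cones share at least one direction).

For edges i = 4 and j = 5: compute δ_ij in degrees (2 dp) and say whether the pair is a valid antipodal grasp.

δ = 93.64°, invalid

α = atan 0.5 = 26.57°;  2α = 53.13°
edge 4: e_4 = (-1.33, -2.77);  n_4 = (-0.9015, +0.4328)
edge 5: e_5 = (+1.23, -0.69);  n_5 = (-0.4893, -0.8721)
∠(n_4, n_5) = 86.36°
δ = |180° − 86.36°| = 93.64°
93.64° > 2α = 53.13°  →  invalid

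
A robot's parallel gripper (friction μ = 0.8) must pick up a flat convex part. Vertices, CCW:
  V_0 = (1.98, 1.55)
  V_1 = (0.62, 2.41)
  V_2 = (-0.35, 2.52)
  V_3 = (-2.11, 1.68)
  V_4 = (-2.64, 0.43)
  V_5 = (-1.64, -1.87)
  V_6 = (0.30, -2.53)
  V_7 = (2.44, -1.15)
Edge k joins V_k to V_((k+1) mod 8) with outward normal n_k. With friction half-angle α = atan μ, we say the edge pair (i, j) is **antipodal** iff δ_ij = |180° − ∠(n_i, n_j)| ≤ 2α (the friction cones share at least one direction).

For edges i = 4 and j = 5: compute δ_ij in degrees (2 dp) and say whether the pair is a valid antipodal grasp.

α = atan 0.8 = 38.66°;  2α = 77.32°
edge 4: e_4 = (+1.00, -2.30);  n_4 = (-0.9171, -0.3987)
edge 5: e_5 = (+1.94, -0.66);  n_5 = (-0.3221, -0.9467)
∠(n_4, n_5) = 47.71°
δ = |180° − 47.71°| = 132.29°
132.29° > 2α = 77.32°  →  invalid

δ = 132.29°, invalid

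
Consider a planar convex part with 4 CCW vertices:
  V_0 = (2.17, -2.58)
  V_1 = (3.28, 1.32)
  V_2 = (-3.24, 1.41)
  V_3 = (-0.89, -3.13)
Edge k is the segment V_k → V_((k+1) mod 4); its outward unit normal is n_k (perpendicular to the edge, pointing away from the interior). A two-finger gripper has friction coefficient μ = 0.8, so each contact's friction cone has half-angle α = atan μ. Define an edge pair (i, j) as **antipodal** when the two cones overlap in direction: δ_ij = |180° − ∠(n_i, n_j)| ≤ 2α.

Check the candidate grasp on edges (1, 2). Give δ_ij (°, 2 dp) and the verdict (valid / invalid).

δ = 61.84°, valid

α = atan 0.8 = 38.66°;  2α = 77.32°
edge 1: e_1 = (-6.52, +0.09);  n_1 = (+0.0138, +0.9999)
edge 2: e_2 = (+2.35, -4.54);  n_2 = (-0.8881, -0.4597)
∠(n_1, n_2) = 118.16°
δ = |180° − 118.16°| = 61.84°
61.84° ≤ 2α = 77.32°  →  valid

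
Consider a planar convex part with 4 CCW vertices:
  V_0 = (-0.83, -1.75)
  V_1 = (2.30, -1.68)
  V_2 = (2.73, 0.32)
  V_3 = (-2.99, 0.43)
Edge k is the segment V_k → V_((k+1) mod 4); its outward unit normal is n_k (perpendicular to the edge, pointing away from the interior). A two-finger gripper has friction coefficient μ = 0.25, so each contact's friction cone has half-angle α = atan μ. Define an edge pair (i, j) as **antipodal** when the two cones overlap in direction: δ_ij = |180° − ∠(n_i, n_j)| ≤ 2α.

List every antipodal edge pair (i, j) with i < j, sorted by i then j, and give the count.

count = 1; pairs: (0,2)

α = atan 0.25 = 14.04°;  2α = 28.07°
n_0 = (+0.0224, -0.9998)
n_1 = (+0.9777, -0.2102)
n_2 = (+0.0192, +0.9998)
n_3 = (-0.7104, -0.7038)
  (0,1): δ = 103.42°  ·
  (0,2): δ = 2.38°  ✓
  (0,3): δ = 133.45°  ·
  (1,2): δ = 78.97°  ·
  (1,3): δ = 56.87°  ·
  (2,3): δ = 44.16°  ·
antipodal pairs: 1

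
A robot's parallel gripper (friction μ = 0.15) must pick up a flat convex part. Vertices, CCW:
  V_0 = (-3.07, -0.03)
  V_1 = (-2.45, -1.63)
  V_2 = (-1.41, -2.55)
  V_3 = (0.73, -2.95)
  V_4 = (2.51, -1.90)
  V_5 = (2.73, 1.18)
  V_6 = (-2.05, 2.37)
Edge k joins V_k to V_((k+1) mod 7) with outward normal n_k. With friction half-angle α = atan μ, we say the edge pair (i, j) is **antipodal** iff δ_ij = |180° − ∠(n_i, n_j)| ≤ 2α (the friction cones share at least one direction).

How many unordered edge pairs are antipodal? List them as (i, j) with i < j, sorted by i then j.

α = atan 0.15 = 8.53°;  2α = 17.06°
n_0 = (-0.9324, -0.3613)
n_1 = (-0.6626, -0.7490)
n_2 = (-0.1837, -0.9830)
n_3 = (+0.5081, -0.8613)
n_4 = (+0.9975, -0.0712)
n_5 = (+0.2416, +0.9704)
n_6 = (-0.9203, +0.3911)
  (0,1): δ = 152.68°  ·
  (0,2): δ = 121.77°  ·
  (0,3): δ = 80.65°  ·
  (0,4): δ = 25.27°  ·
  (0,5): δ = 54.84°  ·
  (0,6): δ = 135.79°  ·
  (1,2): δ = 149.09°  ·
  (1,3): δ = 107.97°  ·
  (1,4): δ = 52.59°  ·
  (1,5): δ = 27.52°  ·
  (1,6): δ = 108.47°  ·
  (2,3): δ = 138.88°  ·
  (2,4): δ = 83.50°  ·
  (2,5): δ = 3.39°  ✓
  (2,6): δ = 77.56°  ·
  (3,4): δ = 124.62°  ·
  (3,5): δ = 44.52°  ·
  (3,6): δ = 36.44°  ·
  (4,5): δ = 99.89°  ·
  (4,6): δ = 18.94°  ·
  (5,6): δ = 99.05°  ·
antipodal pairs: 1

count = 1; pairs: (2,5)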